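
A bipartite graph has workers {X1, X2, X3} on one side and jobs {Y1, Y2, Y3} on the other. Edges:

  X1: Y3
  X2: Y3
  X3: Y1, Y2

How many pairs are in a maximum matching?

2

Unit-capacity flow: source→left, listed edges, right→sink; max matching = max flow.
Augmenting path X1→Y3 (+1); matched 1.
Augmenting path X3→Y1 (+1); matched 2.
No augmenting path remains; maximum matching = 2.
König certificate: {X3, Y3} is a vertex cover of size 2 (every listed pair touches it), so no matching can be larger.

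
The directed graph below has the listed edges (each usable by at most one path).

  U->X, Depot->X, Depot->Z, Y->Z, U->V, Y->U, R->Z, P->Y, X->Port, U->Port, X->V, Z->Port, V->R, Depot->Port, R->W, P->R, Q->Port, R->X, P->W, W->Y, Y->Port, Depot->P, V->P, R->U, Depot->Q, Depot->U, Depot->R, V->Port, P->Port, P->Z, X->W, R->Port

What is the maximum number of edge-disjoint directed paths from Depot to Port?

7

Assign every edge capacity 1; by Menger, the answer equals the max flow.
Path Depot→Port (+1); total 1.
Path Depot→P→Port (+1); total 2.
Path Depot→Q→Port (+1); total 3.
Path Depot→R→Port (+1); total 4.
Path Depot→U→Port (+1); total 5.
Path Depot→X→Port (+1); total 6.
Path Depot→Z→Port (+1); total 7.
No residual Depot→Port path; max flow = 7.
Certifying cut of size 7: {Depot→P, Depot→Port, Depot→Q, Depot→R, Depot→U, Depot→X, Depot→Z}.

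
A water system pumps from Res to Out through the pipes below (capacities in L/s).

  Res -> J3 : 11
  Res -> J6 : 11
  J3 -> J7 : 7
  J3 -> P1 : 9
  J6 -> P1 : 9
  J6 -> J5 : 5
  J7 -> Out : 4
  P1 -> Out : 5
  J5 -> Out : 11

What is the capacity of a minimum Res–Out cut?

14

Augment Res→J3→J7→Out: bottleneck 4, flow now 4.
Augment Res→J3→P1→Out: bottleneck 5, flow now 9.
Augment Res→J6→J5→Out: bottleneck 5, flow now 14.
No augmenting path remains; maximum flow = 14.
By max-flow min-cut, the minimum cut capacity equals the max flow.
In the residual graph, reachable from Res: {Res, J3, J6, J7, P1}.
Min-cut edges: J6→J5 (5), J7→Out (4), P1→Out (5); capacity 5 + 4 + 5 = 14.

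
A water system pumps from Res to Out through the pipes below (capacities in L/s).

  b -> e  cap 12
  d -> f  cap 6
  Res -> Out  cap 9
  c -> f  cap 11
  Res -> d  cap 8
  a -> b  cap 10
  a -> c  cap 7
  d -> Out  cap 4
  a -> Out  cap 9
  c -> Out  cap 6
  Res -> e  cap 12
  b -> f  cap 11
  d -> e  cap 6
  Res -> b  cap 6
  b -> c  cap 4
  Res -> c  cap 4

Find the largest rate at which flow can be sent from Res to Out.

Augment Res→Out: bottleneck 9, flow now 9.
Augment Res→c→Out: bottleneck 4, flow now 13.
Augment Res→d→Out: bottleneck 4, flow now 17.
Augment Res→b→c→Out: bottleneck 2, flow now 19.
No augmenting path remains; maximum flow = 19.
In the residual graph, reachable from Res: {Res, b, c, d, e, f}.
Min-cut edges: Res→Out (9), c→Out (6), d→Out (4); capacity 9 + 6 + 4 = 19.
This cut is saturated, so no flow can exceed 19.

19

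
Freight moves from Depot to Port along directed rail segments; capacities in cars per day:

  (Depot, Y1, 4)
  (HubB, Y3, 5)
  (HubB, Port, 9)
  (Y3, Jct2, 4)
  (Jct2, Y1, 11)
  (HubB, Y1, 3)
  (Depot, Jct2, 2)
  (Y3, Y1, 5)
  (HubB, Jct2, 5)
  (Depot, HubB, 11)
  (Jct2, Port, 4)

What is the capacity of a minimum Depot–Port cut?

13

Augment Depot→HubB→Port: bottleneck 9, flow now 9.
Augment Depot→Jct2→Port: bottleneck 2, flow now 11.
Augment Depot→HubB→Jct2→Port: bottleneck 2, flow now 13.
No augmenting path remains; maximum flow = 13.
By max-flow min-cut, the minimum cut capacity equals the max flow.
In the residual graph, reachable from Depot: {Depot, Y1}.
Min-cut edges: Depot→HubB (11), Depot→Jct2 (2); capacity 11 + 2 = 13.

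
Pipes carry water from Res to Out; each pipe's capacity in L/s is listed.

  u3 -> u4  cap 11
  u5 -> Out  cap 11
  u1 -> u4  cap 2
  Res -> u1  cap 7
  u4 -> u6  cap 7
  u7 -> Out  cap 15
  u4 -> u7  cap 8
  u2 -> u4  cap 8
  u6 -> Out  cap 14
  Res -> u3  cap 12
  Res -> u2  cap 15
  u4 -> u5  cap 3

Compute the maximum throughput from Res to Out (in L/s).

18

Augment Res→u1→u4→u5→Out: bottleneck 2, flow now 2.
Augment Res→u2→u4→u5→Out: bottleneck 1, flow now 3.
Augment Res→u2→u4→u6→Out: bottleneck 7, flow now 10.
Augment Res→u3→u4→u7→Out: bottleneck 8, flow now 18.
No augmenting path remains; maximum flow = 18.
In the residual graph, reachable from Res: {Res, u1, u2, u3, u4}.
Min-cut edges: u4→u5 (3), u4→u6 (7), u4→u7 (8); capacity 3 + 7 + 8 = 18.
This cut is saturated, so no flow can exceed 18.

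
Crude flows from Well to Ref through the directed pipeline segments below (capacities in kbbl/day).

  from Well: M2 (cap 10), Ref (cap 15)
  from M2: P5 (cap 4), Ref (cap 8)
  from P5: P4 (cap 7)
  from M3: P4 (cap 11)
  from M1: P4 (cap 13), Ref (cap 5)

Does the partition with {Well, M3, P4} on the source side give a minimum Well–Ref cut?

Given cut capacity: 10 + 15 = 25.
Augment Well→Ref: bottleneck 15, flow now 15.
Augment Well→M2→Ref: bottleneck 8, flow now 23.
No augmenting path remains; maximum flow = 23.
In the residual graph, reachable from Well: {Well, M2, P5, P4}.
Min-cut edges: Well→Ref (15), M2→Ref (8); capacity 15 + 8 = 23.
Cut capacity 25 exceeds the max flow 23, so it is not minimum.

No — its capacity is 25, but the minimum cut has capacity 23.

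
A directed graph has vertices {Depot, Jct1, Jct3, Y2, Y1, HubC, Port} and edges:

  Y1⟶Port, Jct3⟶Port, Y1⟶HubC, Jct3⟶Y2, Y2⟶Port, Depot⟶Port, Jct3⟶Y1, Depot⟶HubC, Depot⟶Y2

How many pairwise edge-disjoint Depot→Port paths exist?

Assign every edge capacity 1; by Menger, the answer equals the max flow.
Path Depot→Port (+1); total 1.
Path Depot→Y2→Port (+1); total 2.
No residual Depot→Port path; max flow = 2.
Certifying cut of size 2: {Depot→Port, Depot→Y2}.

2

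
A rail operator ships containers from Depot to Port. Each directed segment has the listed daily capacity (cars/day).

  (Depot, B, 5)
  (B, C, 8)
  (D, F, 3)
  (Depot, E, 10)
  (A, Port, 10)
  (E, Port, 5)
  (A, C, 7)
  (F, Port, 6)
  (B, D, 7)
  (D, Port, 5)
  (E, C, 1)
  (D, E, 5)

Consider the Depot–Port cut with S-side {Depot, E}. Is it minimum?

No — its capacity is 11, but the minimum cut has capacity 10.

Given cut capacity: 5 + 1 + 5 = 11.
Augment Depot→E→Port: bottleneck 5, flow now 5.
Augment Depot→B→D→Port: bottleneck 5, flow now 10.
No augmenting path remains; maximum flow = 10.
In the residual graph, reachable from Depot: {Depot, C, E}.
Min-cut edges: Depot→B (5), E→Port (5); capacity 5 + 5 = 10.
Cut capacity 11 exceeds the max flow 10, so it is not minimum.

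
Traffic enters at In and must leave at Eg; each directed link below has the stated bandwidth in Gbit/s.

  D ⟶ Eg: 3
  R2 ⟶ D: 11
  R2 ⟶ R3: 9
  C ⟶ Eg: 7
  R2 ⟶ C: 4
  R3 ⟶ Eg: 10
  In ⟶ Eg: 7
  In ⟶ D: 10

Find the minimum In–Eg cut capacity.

Augment In→Eg: bottleneck 7, flow now 7.
Augment In→D→Eg: bottleneck 3, flow now 10.
No augmenting path remains; maximum flow = 10.
By max-flow min-cut, the minimum cut capacity equals the max flow.
In the residual graph, reachable from In: {In, D}.
Min-cut edges: In→Eg (7), D→Eg (3); capacity 7 + 3 = 10.

10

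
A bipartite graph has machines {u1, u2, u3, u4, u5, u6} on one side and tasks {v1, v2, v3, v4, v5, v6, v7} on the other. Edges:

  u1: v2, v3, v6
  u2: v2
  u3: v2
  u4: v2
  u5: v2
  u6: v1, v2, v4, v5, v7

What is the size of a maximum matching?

Unit-capacity flow: source→left, listed edges, right→sink; max matching = max flow.
Augmenting path u1→v2 (+1); matched 1.
Augmenting path u6→v1 (+1); matched 2.
Augmenting path u2→v2→u1→v3 (+1); matched 3.
No augmenting path remains; maximum matching = 3.
König certificate: {u1, u6, v2} is a vertex cover of size 3 (every listed pair touches it), so no matching can be larger.

3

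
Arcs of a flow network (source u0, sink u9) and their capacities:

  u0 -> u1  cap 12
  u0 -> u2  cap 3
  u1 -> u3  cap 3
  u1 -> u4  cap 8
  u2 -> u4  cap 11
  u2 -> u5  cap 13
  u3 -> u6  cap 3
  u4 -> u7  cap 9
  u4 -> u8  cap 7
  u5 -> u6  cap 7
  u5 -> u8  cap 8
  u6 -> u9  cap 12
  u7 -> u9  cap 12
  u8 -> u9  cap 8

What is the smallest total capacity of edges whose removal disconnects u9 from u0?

14

Augment u0→u1→u3→u6→u9: bottleneck 3, flow now 3.
Augment u0→u1→u4→u7→u9: bottleneck 8, flow now 11.
Augment u0→u2→u4→u7→u9: bottleneck 1, flow now 12.
Augment u0→u2→u4→u8→u9: bottleneck 2, flow now 14.
No augmenting path remains; maximum flow = 14.
By max-flow min-cut, the minimum cut capacity equals the max flow.
In the residual graph, reachable from u0: {u0, u1}.
Min-cut edges: u0→u2 (3), u1→u3 (3), u1→u4 (8); capacity 3 + 3 + 8 = 14.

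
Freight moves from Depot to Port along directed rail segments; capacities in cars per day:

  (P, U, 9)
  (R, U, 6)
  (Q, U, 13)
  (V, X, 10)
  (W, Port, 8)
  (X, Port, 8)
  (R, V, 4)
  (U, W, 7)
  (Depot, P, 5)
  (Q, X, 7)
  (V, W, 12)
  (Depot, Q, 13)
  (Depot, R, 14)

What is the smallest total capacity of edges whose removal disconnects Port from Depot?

16

Augment Depot→Q→X→Port: bottleneck 7, flow now 7.
Augment Depot→P→U→W→Port: bottleneck 5, flow now 12.
Augment Depot→Q→U→W→Port: bottleneck 2, flow now 14.
Augment Depot→R→V→W→Port: bottleneck 1, flow now 15.
Augment Depot→R→V→X→Port: bottleneck 1, flow now 16.
No augmenting path remains; maximum flow = 16.
By max-flow min-cut, the minimum cut capacity equals the max flow.
In the residual graph, reachable from Depot: {Depot, P, Q, R, U, V, W, X}.
Min-cut edges: W→Port (8), X→Port (8); capacity 8 + 8 = 16.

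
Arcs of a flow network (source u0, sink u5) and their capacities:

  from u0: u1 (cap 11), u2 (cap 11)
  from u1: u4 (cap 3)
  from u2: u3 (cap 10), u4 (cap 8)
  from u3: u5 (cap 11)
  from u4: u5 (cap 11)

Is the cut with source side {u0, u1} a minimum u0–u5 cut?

Yes — it is a minimum cut (capacity 14).

Given cut capacity: 11 + 3 = 14.
Augment u0→u1→u4→u5: bottleneck 3, flow now 3.
Augment u0→u2→u3→u5: bottleneck 10, flow now 13.
Augment u0→u2→u4→u5: bottleneck 1, flow now 14.
No augmenting path remains; maximum flow = 14.
Cut capacity 14 equals the max flow, so it is a minimum cut.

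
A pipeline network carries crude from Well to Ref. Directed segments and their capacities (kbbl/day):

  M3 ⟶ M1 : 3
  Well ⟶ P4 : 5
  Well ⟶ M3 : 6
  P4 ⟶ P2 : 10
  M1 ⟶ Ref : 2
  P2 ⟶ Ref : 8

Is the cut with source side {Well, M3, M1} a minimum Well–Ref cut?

Given cut capacity: 5 + 2 = 7.
Augment Well→M3→M1→Ref: bottleneck 2, flow now 2.
Augment Well→P4→P2→Ref: bottleneck 5, flow now 7.
No augmenting path remains; maximum flow = 7.
Cut capacity 7 equals the max flow, so it is a minimum cut.

Yes — it is a minimum cut (capacity 7).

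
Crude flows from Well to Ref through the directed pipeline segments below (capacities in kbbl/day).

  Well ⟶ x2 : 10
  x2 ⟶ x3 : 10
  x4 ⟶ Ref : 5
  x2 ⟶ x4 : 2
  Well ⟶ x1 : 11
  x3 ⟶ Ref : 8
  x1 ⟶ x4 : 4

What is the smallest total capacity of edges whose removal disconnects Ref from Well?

13

Augment Well→x1→x4→Ref: bottleneck 4, flow now 4.
Augment Well→x2→x3→Ref: bottleneck 8, flow now 12.
Augment Well→x2→x4→Ref: bottleneck 1, flow now 13.
No augmenting path remains; maximum flow = 13.
By max-flow min-cut, the minimum cut capacity equals the max flow.
In the residual graph, reachable from Well: {Well, x1, x2, x3, x4}.
Min-cut edges: x3→Ref (8), x4→Ref (5); capacity 8 + 5 = 13.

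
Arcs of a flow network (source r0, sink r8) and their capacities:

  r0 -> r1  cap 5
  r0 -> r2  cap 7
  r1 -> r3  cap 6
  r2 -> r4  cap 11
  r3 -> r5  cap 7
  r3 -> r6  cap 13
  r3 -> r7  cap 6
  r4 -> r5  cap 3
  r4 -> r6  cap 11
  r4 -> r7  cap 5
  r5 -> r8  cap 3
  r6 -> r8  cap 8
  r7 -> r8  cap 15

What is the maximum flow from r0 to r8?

12

Augment r0→r1→r3→r5→r8: bottleneck 3, flow now 3.
Augment r0→r1→r3→r6→r8: bottleneck 2, flow now 5.
Augment r0→r2→r4→r6→r8: bottleneck 6, flow now 11.
Augment r0→r2→r4→r7→r8: bottleneck 1, flow now 12.
No augmenting path remains; maximum flow = 12.
In the residual graph, reachable from r0: {r0}.
Min-cut edges: r0→r1 (5), r0→r2 (7); capacity 5 + 7 = 12.
This cut is saturated, so no flow can exceed 12.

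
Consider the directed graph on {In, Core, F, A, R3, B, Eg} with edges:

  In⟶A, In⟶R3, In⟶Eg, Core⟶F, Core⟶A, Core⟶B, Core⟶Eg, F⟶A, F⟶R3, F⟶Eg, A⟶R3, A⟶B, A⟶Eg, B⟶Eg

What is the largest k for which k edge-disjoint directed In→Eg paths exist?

2

Assign every edge capacity 1; by Menger, the answer equals the max flow.
Path In→Eg (+1); total 1.
Path In→A→Eg (+1); total 2.
No residual In→Eg path; max flow = 2.
Certifying cut of size 2: {In→A, In→Eg}.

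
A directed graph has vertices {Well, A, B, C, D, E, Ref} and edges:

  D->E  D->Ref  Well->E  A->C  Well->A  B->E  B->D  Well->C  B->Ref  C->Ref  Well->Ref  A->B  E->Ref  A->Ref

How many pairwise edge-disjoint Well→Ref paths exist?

Assign every edge capacity 1; by Menger, the answer equals the max flow.
Path Well→Ref (+1); total 1.
Path Well→A→Ref (+1); total 2.
Path Well→C→Ref (+1); total 3.
Path Well→E→Ref (+1); total 4.
No residual Well→Ref path; max flow = 4.
Certifying cut of size 4: {Well→A, Well→C, Well→E, Well→Ref}.

4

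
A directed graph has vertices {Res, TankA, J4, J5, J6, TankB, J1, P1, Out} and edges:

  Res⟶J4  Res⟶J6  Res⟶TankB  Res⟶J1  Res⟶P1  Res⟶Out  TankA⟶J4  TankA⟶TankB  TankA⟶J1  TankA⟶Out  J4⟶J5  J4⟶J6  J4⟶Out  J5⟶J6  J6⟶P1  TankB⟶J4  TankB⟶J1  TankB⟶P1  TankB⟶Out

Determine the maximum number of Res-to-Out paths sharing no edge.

Assign every edge capacity 1; by Menger, the answer equals the max flow.
Path Res→Out (+1); total 1.
Path Res→J4→Out (+1); total 2.
Path Res→TankB→Out (+1); total 3.
No residual Res→Out path; max flow = 3.
Certifying cut of size 3: {Res→J4, Res→Out, Res→TankB}.

3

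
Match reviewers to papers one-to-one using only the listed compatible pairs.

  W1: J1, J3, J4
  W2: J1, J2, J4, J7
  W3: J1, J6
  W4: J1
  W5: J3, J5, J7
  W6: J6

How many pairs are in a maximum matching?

5

Unit-capacity flow: source→left, listed edges, right→sink; max matching = max flow.
Augmenting path W1→J1 (+1); matched 1.
Augmenting path W2→J2 (+1); matched 2.
Augmenting path W3→J6 (+1); matched 3.
Augmenting path W5→J3 (+1); matched 4.
Augmenting path W4→J1→W1→J4 (+1); matched 5.
No augmenting path remains; maximum matching = 5.
König certificate: {W1, W2, W5, J1, J6} is a vertex cover of size 5 (every listed pair touches it), so no matching can be larger.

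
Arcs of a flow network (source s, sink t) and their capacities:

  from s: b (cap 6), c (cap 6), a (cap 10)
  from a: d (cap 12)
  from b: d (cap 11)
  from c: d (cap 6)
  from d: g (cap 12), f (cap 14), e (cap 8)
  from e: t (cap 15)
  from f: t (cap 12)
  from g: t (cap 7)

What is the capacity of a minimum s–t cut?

Augment s→a→d→e→t: bottleneck 8, flow now 8.
Augment s→a→d→f→t: bottleneck 2, flow now 10.
Augment s→b→d→f→t: bottleneck 6, flow now 16.
Augment s→c→d→f→t: bottleneck 4, flow now 20.
Augment s→c→d→g→t: bottleneck 2, flow now 22.
No augmenting path remains; maximum flow = 22.
By max-flow min-cut, the minimum cut capacity equals the max flow.
In the residual graph, reachable from s: {s}.
Min-cut edges: s→a (10), s→b (6), s→c (6); capacity 10 + 6 + 6 = 22.

22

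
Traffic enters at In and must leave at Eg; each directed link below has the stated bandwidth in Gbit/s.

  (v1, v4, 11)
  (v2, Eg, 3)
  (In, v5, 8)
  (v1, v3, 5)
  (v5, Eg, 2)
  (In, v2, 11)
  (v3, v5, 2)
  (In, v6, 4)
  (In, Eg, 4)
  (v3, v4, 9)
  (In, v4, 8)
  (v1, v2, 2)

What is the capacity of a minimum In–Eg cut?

Augment In→Eg: bottleneck 4, flow now 4.
Augment In→v2→Eg: bottleneck 3, flow now 7.
Augment In→v5→Eg: bottleneck 2, flow now 9.
No augmenting path remains; maximum flow = 9.
By max-flow min-cut, the minimum cut capacity equals the max flow.
In the residual graph, reachable from In: {In, v2, v4, v5, v6}.
Min-cut edges: In→Eg (4), v2→Eg (3), v5→Eg (2); capacity 4 + 3 + 2 = 9.

9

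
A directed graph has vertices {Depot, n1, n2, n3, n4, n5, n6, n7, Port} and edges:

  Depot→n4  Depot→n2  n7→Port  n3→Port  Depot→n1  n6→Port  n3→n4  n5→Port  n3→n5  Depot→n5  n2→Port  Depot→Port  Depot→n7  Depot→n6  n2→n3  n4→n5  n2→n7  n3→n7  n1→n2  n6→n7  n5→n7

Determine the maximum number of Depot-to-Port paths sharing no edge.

Assign every edge capacity 1; by Menger, the answer equals the max flow.
Path Depot→Port (+1); total 1.
Path Depot→n2→Port (+1); total 2.
Path Depot→n5→Port (+1); total 3.
Path Depot→n6→Port (+1); total 4.
Path Depot→n7→Port (+1); total 5.
Path Depot→n1→n2→n3→Port (+1); total 6.
No residual Depot→Port path; max flow = 6.
Certifying cut of size 6: {Depot→Port, Depot→n1, Depot→n2, Depot→n6, n5→Port, n7→Port}.

6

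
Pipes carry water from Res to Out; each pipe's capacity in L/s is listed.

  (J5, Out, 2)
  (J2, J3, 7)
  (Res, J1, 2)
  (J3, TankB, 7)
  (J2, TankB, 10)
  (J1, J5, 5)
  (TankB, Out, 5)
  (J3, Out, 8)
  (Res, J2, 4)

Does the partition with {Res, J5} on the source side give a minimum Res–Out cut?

No — its capacity is 8, but the minimum cut has capacity 6.

Given cut capacity: 2 + 4 + 2 = 8.
Augment Res→J1→J5→Out: bottleneck 2, flow now 2.
Augment Res→J2→TankB→Out: bottleneck 4, flow now 6.
No augmenting path remains; maximum flow = 6.
In the residual graph, reachable from Res: {Res}.
Min-cut edges: Res→J1 (2), Res→J2 (4); capacity 2 + 4 = 6.
Cut capacity 8 exceeds the max flow 6, so it is not minimum.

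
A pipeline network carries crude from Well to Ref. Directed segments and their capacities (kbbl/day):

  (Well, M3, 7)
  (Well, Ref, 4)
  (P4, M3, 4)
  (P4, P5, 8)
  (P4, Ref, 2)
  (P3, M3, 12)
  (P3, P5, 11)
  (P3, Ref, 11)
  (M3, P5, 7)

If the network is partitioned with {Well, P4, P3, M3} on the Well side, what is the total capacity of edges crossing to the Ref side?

43

Edges leaving {Well, P4, P3, M3}: Well→Ref (4), P4→P5 (8), P4→Ref (2), P3→P5 (11), P3→Ref (11), M3→P5 (7).
Cut capacity = 4 + 8 + 2 + 11 + 11 + 7 = 43.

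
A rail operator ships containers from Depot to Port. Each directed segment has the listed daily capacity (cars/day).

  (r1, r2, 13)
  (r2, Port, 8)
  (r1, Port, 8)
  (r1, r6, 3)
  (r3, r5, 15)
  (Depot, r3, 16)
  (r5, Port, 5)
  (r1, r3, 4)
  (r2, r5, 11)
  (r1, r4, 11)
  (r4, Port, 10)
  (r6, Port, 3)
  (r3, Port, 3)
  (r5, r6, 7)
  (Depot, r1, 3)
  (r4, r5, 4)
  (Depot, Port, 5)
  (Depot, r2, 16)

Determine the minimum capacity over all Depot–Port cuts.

Augment Depot→Port: bottleneck 5, flow now 5.
Augment Depot→r1→Port: bottleneck 3, flow now 8.
Augment Depot→r2→Port: bottleneck 8, flow now 16.
Augment Depot→r3→Port: bottleneck 3, flow now 19.
Augment Depot→r2→r5→Port: bottleneck 5, flow now 24.
Augment Depot→r2→r5→r6→Port: bottleneck 3, flow now 27.
No augmenting path remains; maximum flow = 27.
By max-flow min-cut, the minimum cut capacity equals the max flow.
In the residual graph, reachable from Depot: {Depot, r2, r3, r5, r6}.
Min-cut edges: Depot→r1 (3), Depot→Port (5), r2→Port (8), r3→Port (3), r5→Port (5), r6→Port (3); capacity 3 + 5 + 8 + 3 + 5 + 3 = 27.

27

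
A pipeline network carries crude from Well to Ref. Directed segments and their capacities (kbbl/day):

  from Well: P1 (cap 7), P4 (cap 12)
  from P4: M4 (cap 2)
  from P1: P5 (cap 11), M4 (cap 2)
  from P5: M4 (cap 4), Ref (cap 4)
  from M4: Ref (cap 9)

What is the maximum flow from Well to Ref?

9

Augment Well→P4→M4→Ref: bottleneck 2, flow now 2.
Augment Well→P1→P5→Ref: bottleneck 4, flow now 6.
Augment Well→P1→M4→Ref: bottleneck 2, flow now 8.
Augment Well→P1→P5→M4→Ref: bottleneck 1, flow now 9.
No augmenting path remains; maximum flow = 9.
In the residual graph, reachable from Well: {Well, P4}.
Min-cut edges: Well→P1 (7), P4→M4 (2); capacity 7 + 2 = 9.
This cut is saturated, so no flow can exceed 9.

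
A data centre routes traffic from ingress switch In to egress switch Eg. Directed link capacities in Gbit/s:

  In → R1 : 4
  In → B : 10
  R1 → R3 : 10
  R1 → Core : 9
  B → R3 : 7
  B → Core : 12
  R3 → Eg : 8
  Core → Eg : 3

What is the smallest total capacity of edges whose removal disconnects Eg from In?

11

Augment In→R1→R3→Eg: bottleneck 4, flow now 4.
Augment In→B→R3→Eg: bottleneck 4, flow now 8.
Augment In→B→Core→Eg: bottleneck 3, flow now 11.
No augmenting path remains; maximum flow = 11.
By max-flow min-cut, the minimum cut capacity equals the max flow.
In the residual graph, reachable from In: {In, R1, B, R3, Core}.
Min-cut edges: R3→Eg (8), Core→Eg (3); capacity 8 + 3 = 11.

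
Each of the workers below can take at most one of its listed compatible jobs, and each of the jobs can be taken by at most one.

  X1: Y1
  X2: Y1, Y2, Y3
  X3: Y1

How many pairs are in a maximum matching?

2

Unit-capacity flow: source→left, listed edges, right→sink; max matching = max flow.
Augmenting path X1→Y1 (+1); matched 1.
Augmenting path X2→Y2 (+1); matched 2.
No augmenting path remains; maximum matching = 2.
König certificate: {X2, Y1} is a vertex cover of size 2 (every listed pair touches it), so no matching can be larger.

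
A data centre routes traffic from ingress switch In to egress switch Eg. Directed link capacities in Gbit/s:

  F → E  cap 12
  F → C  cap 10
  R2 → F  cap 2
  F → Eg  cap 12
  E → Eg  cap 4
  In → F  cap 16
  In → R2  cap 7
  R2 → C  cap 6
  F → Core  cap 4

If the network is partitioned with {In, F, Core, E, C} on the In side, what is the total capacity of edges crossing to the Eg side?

23

Edges leaving {In, F, Core, E, C}: In→R2 (7), F→Eg (12), E→Eg (4).
Cut capacity = 7 + 12 + 4 = 23.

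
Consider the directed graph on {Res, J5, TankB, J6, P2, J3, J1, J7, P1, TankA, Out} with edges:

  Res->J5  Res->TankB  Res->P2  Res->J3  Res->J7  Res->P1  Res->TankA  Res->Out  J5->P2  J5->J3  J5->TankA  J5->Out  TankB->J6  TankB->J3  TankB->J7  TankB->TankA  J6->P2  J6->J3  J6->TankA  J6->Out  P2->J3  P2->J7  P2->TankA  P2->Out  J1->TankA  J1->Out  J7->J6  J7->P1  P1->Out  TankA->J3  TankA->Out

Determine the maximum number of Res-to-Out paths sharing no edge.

6

Assign every edge capacity 1; by Menger, the answer equals the max flow.
Path Res→Out (+1); total 1.
Path Res→J5→Out (+1); total 2.
Path Res→P2→Out (+1); total 3.
Path Res→P1→Out (+1); total 4.
Path Res→TankA→Out (+1); total 5.
Path Res→TankB→J6→Out (+1); total 6.
No residual Res→Out path; max flow = 6.
Certifying cut of size 6: {J6→Out, P1→Out, P2→Out, Res→J5, Res→Out, TankA→Out}.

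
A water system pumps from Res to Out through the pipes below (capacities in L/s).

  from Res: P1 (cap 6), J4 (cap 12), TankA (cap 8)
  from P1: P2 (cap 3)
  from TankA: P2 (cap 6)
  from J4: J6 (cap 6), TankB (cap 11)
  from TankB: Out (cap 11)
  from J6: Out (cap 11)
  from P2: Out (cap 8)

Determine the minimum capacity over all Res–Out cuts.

Augment Res→P1→P2→Out: bottleneck 3, flow now 3.
Augment Res→TankA→P2→Out: bottleneck 5, flow now 8.
Augment Res→J4→TankB→Out: bottleneck 11, flow now 19.
Augment Res→J4→J6→Out: bottleneck 1, flow now 20.
No augmenting path remains; maximum flow = 20.
By max-flow min-cut, the minimum cut capacity equals the max flow.
In the residual graph, reachable from Res: {Res, P1, TankA, P2}.
Min-cut edges: Res→J4 (12), P2→Out (8); capacity 12 + 8 = 20.

20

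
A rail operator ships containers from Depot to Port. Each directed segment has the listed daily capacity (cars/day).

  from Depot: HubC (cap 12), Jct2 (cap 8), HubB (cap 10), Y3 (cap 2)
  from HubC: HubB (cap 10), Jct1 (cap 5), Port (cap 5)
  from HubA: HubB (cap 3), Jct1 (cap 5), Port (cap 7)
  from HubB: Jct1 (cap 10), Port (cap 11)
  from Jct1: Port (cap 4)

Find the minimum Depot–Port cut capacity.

Augment Depot→HubC→Port: bottleneck 5, flow now 5.
Augment Depot→HubB→Port: bottleneck 10, flow now 15.
Augment Depot→HubC→HubB→Port: bottleneck 1, flow now 16.
Augment Depot→HubC→Jct1→Port: bottleneck 4, flow now 20.
No augmenting path remains; maximum flow = 20.
By max-flow min-cut, the minimum cut capacity equals the max flow.
In the residual graph, reachable from Depot: {Depot, HubC, Jct2, HubB, Jct1, Y3}.
Min-cut edges: HubC→Port (5), HubB→Port (11), Jct1→Port (4); capacity 5 + 11 + 4 = 20.

20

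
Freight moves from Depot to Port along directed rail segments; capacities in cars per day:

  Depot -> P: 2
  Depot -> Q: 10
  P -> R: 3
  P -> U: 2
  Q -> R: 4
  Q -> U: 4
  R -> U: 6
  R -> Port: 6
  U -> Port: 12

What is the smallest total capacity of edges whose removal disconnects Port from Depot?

Augment Depot→P→R→Port: bottleneck 2, flow now 2.
Augment Depot→Q→R→Port: bottleneck 4, flow now 6.
Augment Depot→Q→U→Port: bottleneck 4, flow now 10.
No augmenting path remains; maximum flow = 10.
By max-flow min-cut, the minimum cut capacity equals the max flow.
In the residual graph, reachable from Depot: {Depot, Q}.
Min-cut edges: Depot→P (2), Q→R (4), Q→U (4); capacity 2 + 4 + 4 = 10.

10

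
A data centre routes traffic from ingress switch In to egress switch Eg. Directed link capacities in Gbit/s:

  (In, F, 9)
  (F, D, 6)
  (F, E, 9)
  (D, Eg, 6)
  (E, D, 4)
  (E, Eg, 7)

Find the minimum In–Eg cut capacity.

9

Augment In→F→D→Eg: bottleneck 6, flow now 6.
Augment In→F→E→Eg: bottleneck 3, flow now 9.
No augmenting path remains; maximum flow = 9.
By max-flow min-cut, the minimum cut capacity equals the max flow.
In the residual graph, reachable from In: {In}.
Min-cut edges: In→F (9); capacity 9 = 9.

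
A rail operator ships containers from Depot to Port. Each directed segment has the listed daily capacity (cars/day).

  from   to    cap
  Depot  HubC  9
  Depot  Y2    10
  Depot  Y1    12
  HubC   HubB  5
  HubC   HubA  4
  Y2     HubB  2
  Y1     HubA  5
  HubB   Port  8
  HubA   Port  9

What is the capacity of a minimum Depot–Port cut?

Augment Depot→HubC→HubB→Port: bottleneck 5, flow now 5.
Augment Depot→HubC→HubA→Port: bottleneck 4, flow now 9.
Augment Depot→Y2→HubB→Port: bottleneck 2, flow now 11.
Augment Depot→Y1→HubA→Port: bottleneck 5, flow now 16.
No augmenting path remains; maximum flow = 16.
By max-flow min-cut, the minimum cut capacity equals the max flow.
In the residual graph, reachable from Depot: {Depot, Y2, Y1}.
Min-cut edges: Depot→HubC (9), Y2→HubB (2), Y1→HubA (5); capacity 9 + 2 + 5 = 16.

16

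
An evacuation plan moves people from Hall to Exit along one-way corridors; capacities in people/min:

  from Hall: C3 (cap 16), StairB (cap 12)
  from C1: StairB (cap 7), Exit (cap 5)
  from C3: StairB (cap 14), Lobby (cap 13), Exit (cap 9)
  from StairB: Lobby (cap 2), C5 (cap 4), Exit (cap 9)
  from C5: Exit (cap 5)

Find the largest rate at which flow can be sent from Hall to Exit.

Augment Hall→C3→Exit: bottleneck 9, flow now 9.
Augment Hall→StairB→Exit: bottleneck 9, flow now 18.
Augment Hall→StairB→C5→Exit: bottleneck 3, flow now 21.
Augment Hall→C3→StairB→C5→Exit: bottleneck 1, flow now 22.
No augmenting path remains; maximum flow = 22.
In the residual graph, reachable from Hall: {Hall, C3, StairB, Lobby}.
Min-cut edges: C3→Exit (9), StairB→C5 (4), StairB→Exit (9); capacity 9 + 4 + 9 = 22.
This cut is saturated, so no flow can exceed 22.

22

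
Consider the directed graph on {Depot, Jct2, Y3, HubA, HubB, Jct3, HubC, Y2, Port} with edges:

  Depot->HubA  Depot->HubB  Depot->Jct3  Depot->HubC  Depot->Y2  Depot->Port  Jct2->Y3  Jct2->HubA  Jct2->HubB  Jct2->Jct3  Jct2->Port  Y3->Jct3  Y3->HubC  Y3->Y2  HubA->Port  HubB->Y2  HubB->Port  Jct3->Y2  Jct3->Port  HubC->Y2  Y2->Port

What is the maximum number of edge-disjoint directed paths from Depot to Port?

5

Assign every edge capacity 1; by Menger, the answer equals the max flow.
Path Depot→Port (+1); total 1.
Path Depot→HubA→Port (+1); total 2.
Path Depot→HubB→Port (+1); total 3.
Path Depot→Jct3→Port (+1); total 4.
Path Depot→Y2→Port (+1); total 5.
No residual Depot→Port path; max flow = 5.
Certifying cut of size 5: {Depot→HubA, Depot→HubB, Depot→Jct3, Depot→Port, Y2→Port}.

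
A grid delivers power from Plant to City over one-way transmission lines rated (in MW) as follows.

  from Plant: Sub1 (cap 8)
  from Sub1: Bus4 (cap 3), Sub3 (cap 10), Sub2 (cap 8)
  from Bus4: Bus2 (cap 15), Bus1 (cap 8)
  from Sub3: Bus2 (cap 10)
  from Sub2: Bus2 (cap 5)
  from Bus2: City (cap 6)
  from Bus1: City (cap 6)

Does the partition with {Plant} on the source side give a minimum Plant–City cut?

Given cut capacity: 8 = 8.
Augment Plant→Sub1→Bus4→Bus2→City: bottleneck 3, flow now 3.
Augment Plant→Sub1→Sub3→Bus2→City: bottleneck 3, flow now 6.
Augment Plant→Sub1→Sub3→Bus2→Bus4→Bus1→City: bottleneck 2, flow now 8. (uses reverse residual edge)
No augmenting path remains; maximum flow = 8.
Cut capacity 8 equals the max flow, so it is a minimum cut.

Yes — it is a minimum cut (capacity 8).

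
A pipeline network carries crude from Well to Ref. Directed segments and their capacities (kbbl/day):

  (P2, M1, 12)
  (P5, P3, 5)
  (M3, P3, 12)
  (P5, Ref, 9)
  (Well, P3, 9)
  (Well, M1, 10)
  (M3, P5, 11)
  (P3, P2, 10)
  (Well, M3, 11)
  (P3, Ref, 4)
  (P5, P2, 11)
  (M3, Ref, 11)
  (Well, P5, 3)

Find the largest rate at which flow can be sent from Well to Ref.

Augment Well→M3→Ref: bottleneck 11, flow now 11.
Augment Well→P5→Ref: bottleneck 3, flow now 14.
Augment Well→P3→Ref: bottleneck 4, flow now 18.
No augmenting path remains; maximum flow = 18.
In the residual graph, reachable from Well: {Well, P3, P2, M1}.
Min-cut edges: Well→M3 (11), Well→P5 (3), P3→Ref (4); capacity 11 + 3 + 4 = 18.
This cut is saturated, so no flow can exceed 18.

18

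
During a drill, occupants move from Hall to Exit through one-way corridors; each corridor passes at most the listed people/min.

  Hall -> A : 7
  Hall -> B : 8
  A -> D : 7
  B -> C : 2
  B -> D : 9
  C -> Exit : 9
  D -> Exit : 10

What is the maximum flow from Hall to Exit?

Augment Hall→A→D→Exit: bottleneck 7, flow now 7.
Augment Hall→B→C→Exit: bottleneck 2, flow now 9.
Augment Hall→B→D→Exit: bottleneck 3, flow now 12.
No augmenting path remains; maximum flow = 12.
In the residual graph, reachable from Hall: {Hall, A, B, D}.
Min-cut edges: B→C (2), D→Exit (10); capacity 2 + 10 = 12.
This cut is saturated, so no flow can exceed 12.

12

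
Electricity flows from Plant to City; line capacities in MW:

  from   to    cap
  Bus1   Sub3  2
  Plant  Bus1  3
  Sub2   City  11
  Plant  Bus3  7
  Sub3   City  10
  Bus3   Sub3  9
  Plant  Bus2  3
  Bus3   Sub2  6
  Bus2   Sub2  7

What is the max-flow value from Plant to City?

Augment Plant→Bus1→Sub3→City: bottleneck 2, flow now 2.
Augment Plant→Bus2→Sub2→City: bottleneck 3, flow now 5.
Augment Plant→Bus3→Sub3→City: bottleneck 7, flow now 12.
No augmenting path remains; maximum flow = 12.
In the residual graph, reachable from Plant: {Plant, Bus1}.
Min-cut edges: Plant→Bus2 (3), Plant→Bus3 (7), Bus1→Sub3 (2); capacity 3 + 7 + 2 = 12.
This cut is saturated, so no flow can exceed 12.

12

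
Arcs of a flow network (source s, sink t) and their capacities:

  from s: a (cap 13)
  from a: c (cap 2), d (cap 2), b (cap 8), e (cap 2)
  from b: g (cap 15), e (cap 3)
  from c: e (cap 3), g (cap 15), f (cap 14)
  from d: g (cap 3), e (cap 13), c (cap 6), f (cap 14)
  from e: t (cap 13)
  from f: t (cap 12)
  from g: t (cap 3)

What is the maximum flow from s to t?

12

Augment s→a→e→t: bottleneck 2, flow now 2.
Augment s→a→b→e→t: bottleneck 3, flow now 5.
Augment s→a→b→g→t: bottleneck 3, flow now 8.
Augment s→a→c→e→t: bottleneck 2, flow now 10.
Augment s→a→d→e→t: bottleneck 2, flow now 12.
No augmenting path remains; maximum flow = 12.
In the residual graph, reachable from s: {s, a, b, g}.
Min-cut edges: a→c (2), a→d (2), a→e (2), b→e (3), g→t (3); capacity 2 + 2 + 2 + 3 + 3 = 12.
This cut is saturated, so no flow can exceed 12.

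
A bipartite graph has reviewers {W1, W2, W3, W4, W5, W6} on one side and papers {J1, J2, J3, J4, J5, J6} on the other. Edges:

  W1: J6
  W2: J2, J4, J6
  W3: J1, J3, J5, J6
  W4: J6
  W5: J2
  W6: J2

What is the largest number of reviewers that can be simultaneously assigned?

Unit-capacity flow: source→left, listed edges, right→sink; max matching = max flow.
Augmenting path W1→J6 (+1); matched 1.
Augmenting path W2→J2 (+1); matched 2.
Augmenting path W3→J1 (+1); matched 3.
Augmenting path W5→J2→W2→J4 (+1); matched 4.
No augmenting path remains; maximum matching = 4.
König certificate: {W2, W3, J2, J6} is a vertex cover of size 4 (every listed pair touches it), so no matching can be larger.

4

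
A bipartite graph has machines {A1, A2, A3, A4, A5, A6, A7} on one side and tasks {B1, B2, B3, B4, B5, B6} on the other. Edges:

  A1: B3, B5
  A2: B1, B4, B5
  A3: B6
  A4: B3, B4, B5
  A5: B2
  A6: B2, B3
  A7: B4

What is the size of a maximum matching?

Unit-capacity flow: source→left, listed edges, right→sink; max matching = max flow.
Augmenting path A1→B3 (+1); matched 1.
Augmenting path A2→B1 (+1); matched 2.
Augmenting path A3→B6 (+1); matched 3.
Augmenting path A4→B4 (+1); matched 4.
Augmenting path A5→B2 (+1); matched 5.
Augmenting path A6→B3→A1→B5 (+1); matched 6.
No augmenting path remains; maximum matching = 6.
König certificate: {A2, A3, B2, B3, B4, B5} is a vertex cover of size 6 (every listed pair touches it), so no matching can be larger.

6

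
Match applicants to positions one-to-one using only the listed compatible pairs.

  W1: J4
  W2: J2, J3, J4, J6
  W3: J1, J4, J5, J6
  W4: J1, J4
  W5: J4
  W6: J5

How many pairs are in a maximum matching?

5

Unit-capacity flow: source→left, listed edges, right→sink; max matching = max flow.
Augmenting path W1→J4 (+1); matched 1.
Augmenting path W2→J2 (+1); matched 2.
Augmenting path W3→J1 (+1); matched 3.
Augmenting path W6→J5 (+1); matched 4.
Augmenting path W4→J1→W3→J6 (+1); matched 5.
No augmenting path remains; maximum matching = 5.
König certificate: {W2, W3, W4, W6, J4} is a vertex cover of size 5 (every listed pair touches it), so no matching can be larger.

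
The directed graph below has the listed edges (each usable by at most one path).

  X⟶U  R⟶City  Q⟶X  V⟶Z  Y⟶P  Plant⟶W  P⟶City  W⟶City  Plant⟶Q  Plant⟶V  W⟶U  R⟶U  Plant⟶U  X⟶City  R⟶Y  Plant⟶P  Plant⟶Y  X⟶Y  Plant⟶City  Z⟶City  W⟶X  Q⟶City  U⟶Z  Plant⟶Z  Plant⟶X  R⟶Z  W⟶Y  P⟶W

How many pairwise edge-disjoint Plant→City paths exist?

Assign every edge capacity 1; by Menger, the answer equals the max flow.
Path Plant→City (+1); total 1.
Path Plant→P→City (+1); total 2.
Path Plant→Q→City (+1); total 3.
Path Plant→W→City (+1); total 4.
Path Plant→X→City (+1); total 5.
Path Plant→Z→City (+1); total 6.
No residual Plant→City path; max flow = 6.
Certifying cut of size 6: {P→City, Plant→City, Plant→Q, W→City, X→City, Z→City}.

6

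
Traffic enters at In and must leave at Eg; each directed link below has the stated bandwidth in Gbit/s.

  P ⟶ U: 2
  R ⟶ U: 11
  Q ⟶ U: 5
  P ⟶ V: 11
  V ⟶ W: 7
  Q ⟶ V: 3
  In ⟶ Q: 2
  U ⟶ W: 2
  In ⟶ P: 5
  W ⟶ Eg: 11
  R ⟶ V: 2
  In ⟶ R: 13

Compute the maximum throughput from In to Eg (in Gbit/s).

9

Augment In→P→U→W→Eg: bottleneck 2, flow now 2.
Augment In→P→V→W→Eg: bottleneck 3, flow now 5.
Augment In→Q→V→W→Eg: bottleneck 2, flow now 7.
Augment In→R→V→W→Eg: bottleneck 2, flow now 9.
No augmenting path remains; maximum flow = 9.
In the residual graph, reachable from In: {In, P, Q, R, U, V}.
Min-cut edges: U→W (2), V→W (7); capacity 2 + 7 = 9.
This cut is saturated, so no flow can exceed 9.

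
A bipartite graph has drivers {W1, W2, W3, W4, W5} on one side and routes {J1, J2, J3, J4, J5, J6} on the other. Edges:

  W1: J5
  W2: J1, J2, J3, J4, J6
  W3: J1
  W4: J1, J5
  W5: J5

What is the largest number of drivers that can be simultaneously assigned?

Unit-capacity flow: source→left, listed edges, right→sink; max matching = max flow.
Augmenting path W1→J5 (+1); matched 1.
Augmenting path W2→J1 (+1); matched 2.
Augmenting path W3→J1→W2→J2 (+1); matched 3.
No augmenting path remains; maximum matching = 3.
König certificate: {W2, J1, J5} is a vertex cover of size 3 (every listed pair touches it), so no matching can be larger.

3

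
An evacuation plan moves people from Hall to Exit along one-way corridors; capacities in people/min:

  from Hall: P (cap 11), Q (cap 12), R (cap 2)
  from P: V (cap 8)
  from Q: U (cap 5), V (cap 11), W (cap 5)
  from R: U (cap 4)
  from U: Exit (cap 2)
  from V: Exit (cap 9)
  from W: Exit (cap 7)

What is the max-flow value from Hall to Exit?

16

Augment Hall→P→V→Exit: bottleneck 8, flow now 8.
Augment Hall→Q→U→Exit: bottleneck 2, flow now 10.
Augment Hall→Q→V→Exit: bottleneck 1, flow now 11.
Augment Hall→Q→W→Exit: bottleneck 5, flow now 16.
No augmenting path remains; maximum flow = 16.
In the residual graph, reachable from Hall: {Hall, P, Q, R, U, V}.
Min-cut edges: Q→W (5), U→Exit (2), V→Exit (9); capacity 5 + 2 + 9 = 16.
This cut is saturated, so no flow can exceed 16.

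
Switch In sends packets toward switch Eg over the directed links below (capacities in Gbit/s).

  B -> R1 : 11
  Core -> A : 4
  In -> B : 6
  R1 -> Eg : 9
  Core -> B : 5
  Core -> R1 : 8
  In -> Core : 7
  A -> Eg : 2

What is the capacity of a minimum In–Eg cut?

11

Augment In→Core→A→Eg: bottleneck 2, flow now 2.
Augment In→Core→R1→Eg: bottleneck 5, flow now 7.
Augment In→B→R1→Eg: bottleneck 4, flow now 11.
No augmenting path remains; maximum flow = 11.
By max-flow min-cut, the minimum cut capacity equals the max flow.
In the residual graph, reachable from In: {In, Core, B, A, R1}.
Min-cut edges: A→Eg (2), R1→Eg (9); capacity 2 + 9 = 11.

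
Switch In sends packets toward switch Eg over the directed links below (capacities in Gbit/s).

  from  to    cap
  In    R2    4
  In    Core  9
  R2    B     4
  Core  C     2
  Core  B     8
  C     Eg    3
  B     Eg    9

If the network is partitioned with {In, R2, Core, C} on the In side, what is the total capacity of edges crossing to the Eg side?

Edges leaving {In, R2, Core, C}: R2→B (4), Core→B (8), C→Eg (3).
Cut capacity = 4 + 8 + 3 = 15.

15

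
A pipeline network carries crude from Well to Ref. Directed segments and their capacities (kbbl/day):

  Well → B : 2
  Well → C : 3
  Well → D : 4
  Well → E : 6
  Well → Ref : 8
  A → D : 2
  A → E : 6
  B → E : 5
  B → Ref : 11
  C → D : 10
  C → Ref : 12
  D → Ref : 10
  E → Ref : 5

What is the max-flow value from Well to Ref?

Augment Well→Ref: bottleneck 8, flow now 8.
Augment Well→B→Ref: bottleneck 2, flow now 10.
Augment Well→C→Ref: bottleneck 3, flow now 13.
Augment Well→D→Ref: bottleneck 4, flow now 17.
Augment Well→E→Ref: bottleneck 5, flow now 22.
No augmenting path remains; maximum flow = 22.
In the residual graph, reachable from Well: {Well, E}.
Min-cut edges: Well→B (2), Well→C (3), Well→D (4), Well→Ref (8), E→Ref (5); capacity 2 + 3 + 4 + 8 + 5 = 22.
This cut is saturated, so no flow can exceed 22.

22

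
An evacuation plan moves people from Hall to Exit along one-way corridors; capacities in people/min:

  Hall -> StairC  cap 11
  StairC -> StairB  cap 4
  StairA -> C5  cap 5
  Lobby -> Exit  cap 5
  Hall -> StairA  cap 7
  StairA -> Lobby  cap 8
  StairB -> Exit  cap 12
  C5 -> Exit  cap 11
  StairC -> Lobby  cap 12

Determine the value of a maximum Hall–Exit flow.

Augment Hall→StairC→StairB→Exit: bottleneck 4, flow now 4.
Augment Hall→StairC→Lobby→Exit: bottleneck 5, flow now 9.
Augment Hall→StairA→C5→Exit: bottleneck 5, flow now 14.
No augmenting path remains; maximum flow = 14.
In the residual graph, reachable from Hall: {Hall, StairC, StairA, Lobby}.
Min-cut edges: StairC→StairB (4), StairA→C5 (5), Lobby→Exit (5); capacity 4 + 5 + 5 = 14.
This cut is saturated, so no flow can exceed 14.

14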